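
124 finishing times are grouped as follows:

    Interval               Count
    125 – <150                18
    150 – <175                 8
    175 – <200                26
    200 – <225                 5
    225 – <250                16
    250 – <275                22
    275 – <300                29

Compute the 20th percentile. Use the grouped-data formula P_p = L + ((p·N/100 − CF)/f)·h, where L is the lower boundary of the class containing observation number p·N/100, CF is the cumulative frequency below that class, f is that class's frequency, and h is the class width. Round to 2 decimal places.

N = 124; target position k = 20/100 · 124 = 24.8.
Cumulative frequencies: 18, 26, 52, 57, 73, 95, 124.
Observation 24.8 falls in the class 150 – <175.
L = 150, CF = 18, f = 8, h = 25.
P20 = 150 + ((24.8 − 18)/8)·25 = 150 + 21.25 = 171.25.

171.25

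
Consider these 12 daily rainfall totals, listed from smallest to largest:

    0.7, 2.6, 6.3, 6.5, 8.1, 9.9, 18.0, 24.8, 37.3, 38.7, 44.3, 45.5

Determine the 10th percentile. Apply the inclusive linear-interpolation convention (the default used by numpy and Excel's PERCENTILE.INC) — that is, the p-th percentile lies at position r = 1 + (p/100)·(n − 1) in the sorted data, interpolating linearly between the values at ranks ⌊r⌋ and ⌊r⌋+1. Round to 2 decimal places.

2.97

n = 12.
r = 1 + (10/100)·(12 − 1) = 1 + 1.1 = 2.1.
Rank 2 is 2.6 and rank 3 is 6.3.
Interpolate: 2.6 + 0.1·(6.3 − 2.6) = 2.6 + 0.1·3.7 = 2.97.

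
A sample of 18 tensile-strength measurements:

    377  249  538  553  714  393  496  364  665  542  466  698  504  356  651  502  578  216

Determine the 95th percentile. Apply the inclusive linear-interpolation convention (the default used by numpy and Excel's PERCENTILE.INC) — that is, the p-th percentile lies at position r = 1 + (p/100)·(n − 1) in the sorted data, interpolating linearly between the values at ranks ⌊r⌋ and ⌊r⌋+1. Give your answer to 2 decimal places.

Sorted: 216, 249, 356, 364, 377, 393, 466, 496, 502, 504, 538, 542, 553, 578, 651, 665, 698, 714.
n = 18.
r = 1 + (95/100)·(18 − 1) = 1 + 16.15 = 17.15.
Rank 17 is 698 and rank 18 is 714.
Interpolate: 698 + 0.15·(714 − 698) = 698 + 0.15·16 = 700.4.

700.40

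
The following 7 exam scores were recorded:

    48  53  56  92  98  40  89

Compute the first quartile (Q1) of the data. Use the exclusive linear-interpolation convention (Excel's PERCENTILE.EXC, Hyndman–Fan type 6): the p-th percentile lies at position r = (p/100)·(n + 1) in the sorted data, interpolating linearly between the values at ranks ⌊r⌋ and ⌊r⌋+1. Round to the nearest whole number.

Sorted: 40, 48, 53, 56, 89, 92, 98.
n = 7.
r = (25/100)·(7 + 1) = 2.
r is an integer, so P25 is the value at rank 2: 48.

48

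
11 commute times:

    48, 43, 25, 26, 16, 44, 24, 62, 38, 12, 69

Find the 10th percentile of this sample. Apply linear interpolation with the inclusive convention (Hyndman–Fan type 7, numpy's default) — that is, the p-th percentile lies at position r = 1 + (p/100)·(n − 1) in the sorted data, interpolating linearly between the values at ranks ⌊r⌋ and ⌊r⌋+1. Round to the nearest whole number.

Sorted: 12, 16, 24, 25, 26, 38, 43, 44, 48, 62, 69.
n = 11.
r = 1 + (10/100)·(11 − 1) = 1 + 1 = 2.
r is an integer, so P10 is the value at rank 2: 16.

16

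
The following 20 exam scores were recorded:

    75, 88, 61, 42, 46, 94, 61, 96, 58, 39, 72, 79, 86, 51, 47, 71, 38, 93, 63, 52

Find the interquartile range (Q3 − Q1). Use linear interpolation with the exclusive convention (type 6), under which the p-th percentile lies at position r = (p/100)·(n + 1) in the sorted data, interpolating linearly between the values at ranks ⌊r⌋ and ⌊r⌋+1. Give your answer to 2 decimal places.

Sorted: 38, 39, 42, 46, 47, 51, 52, 58, 61, 61, 63, 71, 72, 75, 79, 86, 88, 93, 94, 96.
n = 20.
P25: r = 5.25; ranks 5–6 are 47, 51; interpolating gives 48.
P75: r = 15.75; ranks 15–16 are 79, 86; interpolating gives 84.25.
Difference: 84.25 − 48 = 36.25.

36.25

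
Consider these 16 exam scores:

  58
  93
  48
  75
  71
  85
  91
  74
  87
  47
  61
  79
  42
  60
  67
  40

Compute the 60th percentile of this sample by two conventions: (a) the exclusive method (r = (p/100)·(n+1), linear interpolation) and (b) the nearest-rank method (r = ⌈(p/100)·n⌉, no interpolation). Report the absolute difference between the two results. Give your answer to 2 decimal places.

Sorted: 40, 42, 47, 48, 58, 60, 61, 67, 71, 74, 75, 79, 85, 87, 91, 93.
n = 16.
(a) r = 10.2; between ranks 10 (74) and 11 (75): 74.2.
(b) the nearest-rank method: rank 10 → 74.
|74.2 − 74| = 0.2.

0.20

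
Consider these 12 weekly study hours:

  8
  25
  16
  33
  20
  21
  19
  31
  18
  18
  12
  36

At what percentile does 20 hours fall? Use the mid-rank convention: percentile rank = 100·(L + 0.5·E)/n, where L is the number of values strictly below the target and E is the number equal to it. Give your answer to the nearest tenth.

Sorted: 8, 12, 16, 18, 18, 19, 20, 21, 25, 31, 33, 36.
Count below 20: L = 6; count equal: E = 1; n = 12.
Percentile rank = 100·(6 + 0.5·1)/12 = 100·6.5/12 = 54.17.

54.2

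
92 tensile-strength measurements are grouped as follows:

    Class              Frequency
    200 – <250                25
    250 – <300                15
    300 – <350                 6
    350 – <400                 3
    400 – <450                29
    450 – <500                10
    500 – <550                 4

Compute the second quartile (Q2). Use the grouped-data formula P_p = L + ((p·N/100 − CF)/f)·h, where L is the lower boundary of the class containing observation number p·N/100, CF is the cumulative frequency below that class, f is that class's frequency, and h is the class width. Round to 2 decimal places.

350.00

N = 92; target position k = 50/100 · 92 = 46.
Cumulative frequencies: 25, 40, 46, 49, 78, 88, 92.
Observation 46 falls in the class 300 – <350.
L = 300, CF = 40, f = 6, h = 50.
P50 = 300 + ((46 − 40)/6)·50 = 300 + 50 = 350.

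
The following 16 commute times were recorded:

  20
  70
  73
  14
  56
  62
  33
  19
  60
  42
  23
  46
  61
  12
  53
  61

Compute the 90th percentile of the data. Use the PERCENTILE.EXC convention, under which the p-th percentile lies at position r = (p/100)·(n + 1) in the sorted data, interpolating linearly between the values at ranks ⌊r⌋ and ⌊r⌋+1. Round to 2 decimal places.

70.90

Sorted: 12, 14, 19, 20, 23, 33, 42, 46, 53, 56, 60, 61, 61, 62, 70, 73.
n = 16.
r = (90/100)·(16 + 1) = 15.3.
Rank 15 is 70 and rank 16 is 73.
Interpolate: 70 + 0.3·(73 − 70) = 70 + 0.3·3 = 70.9.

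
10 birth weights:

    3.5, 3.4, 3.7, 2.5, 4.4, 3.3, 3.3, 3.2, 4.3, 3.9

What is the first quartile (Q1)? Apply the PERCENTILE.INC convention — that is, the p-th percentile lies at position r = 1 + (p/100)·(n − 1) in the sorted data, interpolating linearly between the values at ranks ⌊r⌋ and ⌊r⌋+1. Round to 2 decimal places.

3.30

Sorted: 2.5, 3.2, 3.3, 3.3, 3.4, 3.5, 3.7, 3.9, 4.3, 4.4.
n = 10.
r = 1 + (25/100)·(10 − 1) = 1 + 2.25 = 3.25.
Rank 3 is 3.3 and rank 4 is 3.3.
Interpolate: 3.3 + 0.25·(3.3 − 3.3) = 3.3 + 0.25·0 = 3.3.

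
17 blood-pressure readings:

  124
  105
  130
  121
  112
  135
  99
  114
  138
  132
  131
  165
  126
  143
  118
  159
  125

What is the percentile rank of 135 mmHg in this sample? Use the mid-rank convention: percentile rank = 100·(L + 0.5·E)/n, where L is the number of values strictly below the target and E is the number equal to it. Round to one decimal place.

73.5

Sorted: 99, 105, 112, 114, 118, 121, 124, 125, 126, 130, 131, 132, 135, 138, 143, 159, 165.
Count below 135: L = 12; count equal: E = 1; n = 17.
Percentile rank = 100·(12 + 0.5·1)/17 = 100·12.5/17 = 73.53.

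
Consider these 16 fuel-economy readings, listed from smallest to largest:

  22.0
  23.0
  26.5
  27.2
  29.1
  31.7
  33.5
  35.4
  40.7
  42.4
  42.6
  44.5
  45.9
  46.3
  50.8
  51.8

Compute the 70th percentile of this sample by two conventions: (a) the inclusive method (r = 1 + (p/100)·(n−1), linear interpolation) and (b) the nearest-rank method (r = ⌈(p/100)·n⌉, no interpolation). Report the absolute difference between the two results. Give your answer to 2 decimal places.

n = 16.
(a) r = 11.5; between ranks 11 (42.6) and 12 (44.5): 43.55.
(b) the nearest-rank method: rank 12 → 44.5.
|43.55 − 44.5| = 0.95.

0.95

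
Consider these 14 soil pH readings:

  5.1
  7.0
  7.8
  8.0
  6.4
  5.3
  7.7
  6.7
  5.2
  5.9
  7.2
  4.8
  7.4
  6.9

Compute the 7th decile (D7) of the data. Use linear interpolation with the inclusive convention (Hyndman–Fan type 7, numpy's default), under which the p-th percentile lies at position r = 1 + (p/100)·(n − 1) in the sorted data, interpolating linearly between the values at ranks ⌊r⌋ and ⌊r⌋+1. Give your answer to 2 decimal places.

Sorted: 4.8, 5.1, 5.2, 5.3, 5.9, 6.4, 6.7, 6.9, 7.0, 7.2, 7.4, 7.7, 7.8, 8.0.
n = 14.
r = 1 + (70/100)·(14 − 1) = 1 + 9.1 = 10.1.
Rank 10 is 7.2 and rank 11 is 7.4.
Interpolate: 7.2 + 0.1·(7.4 − 7.2) = 7.2 + 0.1·0.2 = 7.22.

7.22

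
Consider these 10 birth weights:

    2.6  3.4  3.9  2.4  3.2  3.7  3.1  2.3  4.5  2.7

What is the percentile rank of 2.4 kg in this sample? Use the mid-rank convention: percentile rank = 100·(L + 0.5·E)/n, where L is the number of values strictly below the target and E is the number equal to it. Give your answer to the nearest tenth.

15.0

Sorted: 2.3, 2.4, 2.6, 2.7, 3.1, 3.2, 3.4, 3.7, 3.9, 4.5.
Count below 2.4: L = 1; count equal: E = 1; n = 10.
Percentile rank = 100·(1 + 0.5·1)/10 = 100·1.5/10 = 15.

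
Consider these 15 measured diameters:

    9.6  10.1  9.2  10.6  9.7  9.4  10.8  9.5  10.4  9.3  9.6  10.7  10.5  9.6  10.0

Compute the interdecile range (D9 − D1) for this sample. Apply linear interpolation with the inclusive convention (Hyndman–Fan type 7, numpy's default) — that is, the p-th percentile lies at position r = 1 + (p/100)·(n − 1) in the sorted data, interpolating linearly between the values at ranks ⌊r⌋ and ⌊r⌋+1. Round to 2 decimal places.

1.32

Sorted: 9.2, 9.3, 9.4, 9.5, 9.6, 9.6, 9.6, 9.7, 10.0, 10.1, 10.4, 10.5, 10.6, 10.7, 10.8.
n = 15.
P10: r = 2.4; ranks 2–3 are 9.3, 9.4; interpolating gives 9.34.
P90: r = 13.6; ranks 13–14 are 10.6, 10.7; interpolating gives 10.66.
Difference: 10.66 − 9.34 = 1.32.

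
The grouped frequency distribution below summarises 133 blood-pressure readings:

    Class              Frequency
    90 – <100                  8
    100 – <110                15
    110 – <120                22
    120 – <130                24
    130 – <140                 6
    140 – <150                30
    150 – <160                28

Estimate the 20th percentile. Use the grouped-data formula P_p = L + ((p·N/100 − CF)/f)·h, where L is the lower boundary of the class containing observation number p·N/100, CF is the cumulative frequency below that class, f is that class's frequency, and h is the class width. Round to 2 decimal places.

111.64

N = 133; target position k = 20/100 · 133 = 26.6.
Cumulative frequencies: 8, 23, 45, 69, 75, 105, 133.
Observation 26.6 falls in the class 110 – <120.
L = 110, CF = 23, f = 22, h = 10.
P20 = 110 + ((26.6 − 23)/22)·10 = 110 + 1.63636 = 111.636.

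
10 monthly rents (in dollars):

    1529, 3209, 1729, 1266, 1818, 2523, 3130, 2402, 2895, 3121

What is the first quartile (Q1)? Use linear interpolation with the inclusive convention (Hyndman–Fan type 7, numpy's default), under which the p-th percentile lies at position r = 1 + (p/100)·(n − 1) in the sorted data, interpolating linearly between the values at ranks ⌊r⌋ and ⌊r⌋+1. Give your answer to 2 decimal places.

Sorted: 1266, 1529, 1729, 1818, 2402, 2523, 2895, 3121, 3130, 3209.
n = 10.
r = 1 + (25/100)·(10 − 1) = 1 + 2.25 = 3.25.
Rank 3 is 1729 and rank 4 is 1818.
Interpolate: 1729 + 0.25·(1818 − 1729) = 1729 + 0.25·89 = 1751.25.

1751.25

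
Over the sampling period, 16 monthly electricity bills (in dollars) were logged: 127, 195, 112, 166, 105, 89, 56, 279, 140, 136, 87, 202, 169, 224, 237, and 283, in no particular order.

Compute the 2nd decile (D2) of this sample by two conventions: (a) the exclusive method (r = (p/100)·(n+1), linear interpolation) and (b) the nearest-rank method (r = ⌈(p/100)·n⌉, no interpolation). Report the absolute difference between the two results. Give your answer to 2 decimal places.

9.60

Sorted: 56, 87, 89, 105, 112, 127, 136, 140, 166, 169, 195, 202, 224, 237, 279, 283.
n = 16.
(a) r = 3.4; between ranks 3 (89) and 4 (105): 95.4.
(b) the nearest-rank method: rank 4 → 105.
|95.4 − 105| = 9.6.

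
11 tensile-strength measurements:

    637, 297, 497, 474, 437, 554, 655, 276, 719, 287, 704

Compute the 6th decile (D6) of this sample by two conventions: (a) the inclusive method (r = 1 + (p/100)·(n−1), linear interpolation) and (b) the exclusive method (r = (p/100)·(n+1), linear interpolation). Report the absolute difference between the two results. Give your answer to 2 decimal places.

Sorted: 276, 287, 297, 437, 474, 497, 554, 637, 655, 704, 719.
n = 11.
(a) r = 7 → value at rank 7 = 554.
(b) r = 7.2; between ranks 7 (554) and 8 (637): 570.6.
|554 − 570.6| = 16.6.

16.60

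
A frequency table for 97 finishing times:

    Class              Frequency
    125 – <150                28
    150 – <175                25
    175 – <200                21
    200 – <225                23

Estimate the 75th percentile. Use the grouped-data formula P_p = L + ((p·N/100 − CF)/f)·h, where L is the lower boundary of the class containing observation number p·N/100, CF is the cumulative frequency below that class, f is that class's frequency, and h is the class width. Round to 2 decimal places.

N = 97; target position k = 75/100 · 97 = 72.75.
Cumulative frequencies: 28, 53, 74, 97.
Observation 72.75 falls in the class 175 – <200.
L = 175, CF = 53, f = 21, h = 25.
P75 = 175 + ((72.75 − 53)/21)·25 = 175 + 23.5119 = 198.512.

198.51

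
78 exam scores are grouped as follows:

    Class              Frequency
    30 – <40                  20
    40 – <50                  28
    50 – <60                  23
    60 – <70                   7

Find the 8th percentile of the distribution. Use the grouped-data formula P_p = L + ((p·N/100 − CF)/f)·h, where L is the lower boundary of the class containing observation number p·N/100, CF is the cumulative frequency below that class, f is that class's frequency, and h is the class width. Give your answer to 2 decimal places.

N = 78; target position k = 8/100 · 78 = 6.24.
Cumulative frequencies: 20, 48, 71, 78.
Observation 6.24 falls in the class 30 – <40.
L = 30, CF = 0, f = 20, h = 10.
P8 = 30 + ((6.24 − 0)/20)·10 = 30 + 3.12 = 33.12.

33.12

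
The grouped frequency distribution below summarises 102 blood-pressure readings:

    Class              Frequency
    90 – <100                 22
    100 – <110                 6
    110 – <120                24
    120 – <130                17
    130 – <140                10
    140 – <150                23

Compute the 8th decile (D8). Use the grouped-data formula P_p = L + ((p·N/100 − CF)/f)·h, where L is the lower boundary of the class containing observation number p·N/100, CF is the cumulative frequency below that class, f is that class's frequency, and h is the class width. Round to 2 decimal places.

141.13

N = 102; target position k = 80/100 · 102 = 81.6.
Cumulative frequencies: 22, 28, 52, 69, 79, 102.
Observation 81.6 falls in the class 140 – <150.
L = 140, CF = 79, f = 23, h = 10.
P80 = 140 + ((81.6 − 79)/23)·10 = 140 + 1.13043 = 141.13.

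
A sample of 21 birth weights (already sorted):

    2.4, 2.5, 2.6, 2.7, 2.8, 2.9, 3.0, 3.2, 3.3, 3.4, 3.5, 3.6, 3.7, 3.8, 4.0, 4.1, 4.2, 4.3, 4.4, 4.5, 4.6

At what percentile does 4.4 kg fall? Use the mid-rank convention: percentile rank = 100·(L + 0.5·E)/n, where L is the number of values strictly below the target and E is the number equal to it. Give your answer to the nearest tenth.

Count below 4.4: L = 18; count equal: E = 1; n = 21.
Percentile rank = 100·(18 + 0.5·1)/21 = 100·18.5/21 = 88.1.

88.1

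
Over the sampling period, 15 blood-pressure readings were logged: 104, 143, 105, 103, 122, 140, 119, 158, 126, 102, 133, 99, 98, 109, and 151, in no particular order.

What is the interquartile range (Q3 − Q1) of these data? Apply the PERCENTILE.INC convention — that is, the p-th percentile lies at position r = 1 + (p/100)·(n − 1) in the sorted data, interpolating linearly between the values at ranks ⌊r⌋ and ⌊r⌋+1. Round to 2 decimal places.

33.00

Sorted: 98, 99, 102, 103, 104, 105, 109, 119, 122, 126, 133, 140, 143, 151, 158.
n = 15.
P25: r = 4.5; ranks 4–5 are 103, 104; interpolating gives 103.5.
P75: r = 11.5; ranks 11–12 are 133, 140; interpolating gives 136.5.
Difference: 136.5 − 103.5 = 33.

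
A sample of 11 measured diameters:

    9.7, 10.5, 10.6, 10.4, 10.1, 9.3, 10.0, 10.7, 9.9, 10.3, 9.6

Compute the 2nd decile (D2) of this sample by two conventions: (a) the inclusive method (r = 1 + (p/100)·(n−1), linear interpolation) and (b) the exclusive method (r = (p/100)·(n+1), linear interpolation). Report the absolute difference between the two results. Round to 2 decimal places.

Sorted: 9.3, 9.6, 9.7, 9.9, 10.0, 10.1, 10.3, 10.4, 10.5, 10.6, 10.7.
n = 11.
(a) r = 3 → value at rank 3 = 9.7.
(b) r = 2.4; between ranks 2 (9.6) and 3 (9.7): 9.64.
|9.7 − 9.64| = 0.06.

0.06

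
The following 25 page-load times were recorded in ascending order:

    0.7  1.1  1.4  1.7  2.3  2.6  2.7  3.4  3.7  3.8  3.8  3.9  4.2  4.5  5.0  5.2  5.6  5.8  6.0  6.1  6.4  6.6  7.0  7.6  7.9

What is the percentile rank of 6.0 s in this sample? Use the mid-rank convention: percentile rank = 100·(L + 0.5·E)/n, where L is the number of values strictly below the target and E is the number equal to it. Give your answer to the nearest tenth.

Count below 6.0: L = 18; count equal: E = 1; n = 25.
Percentile rank = 100·(18 + 0.5·1)/25 = 100·18.5/25 = 74.

74.0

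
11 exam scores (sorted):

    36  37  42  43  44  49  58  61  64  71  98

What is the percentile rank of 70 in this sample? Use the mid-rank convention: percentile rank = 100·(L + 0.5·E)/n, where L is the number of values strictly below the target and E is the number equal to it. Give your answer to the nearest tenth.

Count below 70: L = 9; count equal: E = 0; n = 11.
Percentile rank = 100·(9 + 0.5·0)/11 = 100·9/11 = 81.82.

81.8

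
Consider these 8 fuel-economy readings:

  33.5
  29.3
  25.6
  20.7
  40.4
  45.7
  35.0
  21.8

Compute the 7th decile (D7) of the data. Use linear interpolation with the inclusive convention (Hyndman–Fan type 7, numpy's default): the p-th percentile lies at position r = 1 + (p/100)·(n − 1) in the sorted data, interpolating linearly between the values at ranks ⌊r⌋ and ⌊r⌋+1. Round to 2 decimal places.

34.85

Sorted: 20.7, 21.8, 25.6, 29.3, 33.5, 35.0, 40.4, 45.7.
n = 8.
r = 1 + (70/100)·(8 − 1) = 1 + 4.9 = 5.9.
Rank 5 is 33.5 and rank 6 is 35.0.
Interpolate: 33.5 + 0.9·(35.0 − 33.5) = 33.5 + 0.9·1.5 = 34.85.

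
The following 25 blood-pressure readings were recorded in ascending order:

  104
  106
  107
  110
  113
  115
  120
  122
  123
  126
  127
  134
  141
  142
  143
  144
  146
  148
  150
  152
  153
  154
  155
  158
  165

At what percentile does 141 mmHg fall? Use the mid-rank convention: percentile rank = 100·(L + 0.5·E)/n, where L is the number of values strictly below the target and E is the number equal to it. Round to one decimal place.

50.0

Count below 141: L = 12; count equal: E = 1; n = 25.
Percentile rank = 100·(12 + 0.5·1)/25 = 100·12.5/25 = 50.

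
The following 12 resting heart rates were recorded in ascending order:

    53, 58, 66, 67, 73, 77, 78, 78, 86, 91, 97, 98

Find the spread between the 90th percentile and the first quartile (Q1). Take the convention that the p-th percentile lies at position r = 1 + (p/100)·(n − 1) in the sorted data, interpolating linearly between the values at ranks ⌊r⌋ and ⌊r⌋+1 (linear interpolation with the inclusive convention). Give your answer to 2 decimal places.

29.65

n = 12.
P25: r = 3.75; ranks 3–4 are 66, 67; interpolating gives 66.75.
P90: r = 10.9; ranks 10–11 are 91, 97; interpolating gives 96.4.
Difference: 96.4 − 66.75 = 29.65.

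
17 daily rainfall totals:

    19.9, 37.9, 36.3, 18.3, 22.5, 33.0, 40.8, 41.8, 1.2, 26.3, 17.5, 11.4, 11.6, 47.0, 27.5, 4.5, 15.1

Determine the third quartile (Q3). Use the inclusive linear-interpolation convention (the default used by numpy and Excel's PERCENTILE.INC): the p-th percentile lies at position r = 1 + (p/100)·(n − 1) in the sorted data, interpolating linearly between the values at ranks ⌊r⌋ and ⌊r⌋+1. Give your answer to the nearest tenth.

36.3

Sorted: 1.2, 4.5, 11.4, 11.6, 15.1, 17.5, 18.3, 19.9, 22.5, 26.3, 27.5, 33.0, 36.3, 37.9, 40.8, 41.8, 47.0.
n = 17.
r = 1 + (75/100)·(17 − 1) = 1 + 12 = 13.
r is an integer, so P75 is the value at rank 13: 36.3.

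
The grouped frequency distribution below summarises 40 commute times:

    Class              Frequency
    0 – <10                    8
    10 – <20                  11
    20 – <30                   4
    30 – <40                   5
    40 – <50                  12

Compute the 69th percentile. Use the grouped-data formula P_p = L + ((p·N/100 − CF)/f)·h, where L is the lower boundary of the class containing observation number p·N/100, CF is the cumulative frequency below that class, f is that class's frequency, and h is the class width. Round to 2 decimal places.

39.20

N = 40; target position k = 69/100 · 40 = 27.6.
Cumulative frequencies: 8, 19, 23, 28, 40.
Observation 27.6 falls in the class 30 – <40.
L = 30, CF = 23, f = 5, h = 10.
P69 = 30 + ((27.6 − 23)/5)·10 = 30 + 9.2 = 39.2.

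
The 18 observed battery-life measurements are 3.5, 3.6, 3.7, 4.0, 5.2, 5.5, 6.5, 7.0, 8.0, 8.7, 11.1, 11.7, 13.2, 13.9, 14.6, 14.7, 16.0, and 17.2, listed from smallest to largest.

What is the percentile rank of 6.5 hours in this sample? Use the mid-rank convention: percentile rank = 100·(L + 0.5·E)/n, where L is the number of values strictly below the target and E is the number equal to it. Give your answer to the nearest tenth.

Count below 6.5: L = 6; count equal: E = 1; n = 18.
Percentile rank = 100·(6 + 0.5·1)/18 = 100·6.5/18 = 36.11.

36.1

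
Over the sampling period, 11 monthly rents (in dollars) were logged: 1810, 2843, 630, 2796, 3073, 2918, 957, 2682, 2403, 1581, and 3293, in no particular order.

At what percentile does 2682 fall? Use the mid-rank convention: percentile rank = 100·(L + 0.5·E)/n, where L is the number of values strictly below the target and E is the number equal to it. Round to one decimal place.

50.0

Sorted: 630, 957, 1581, 1810, 2403, 2682, 2796, 2843, 2918, 3073, 3293.
Count below 2682: L = 5; count equal: E = 1; n = 11.
Percentile rank = 100·(5 + 0.5·1)/11 = 100·5.5/11 = 50.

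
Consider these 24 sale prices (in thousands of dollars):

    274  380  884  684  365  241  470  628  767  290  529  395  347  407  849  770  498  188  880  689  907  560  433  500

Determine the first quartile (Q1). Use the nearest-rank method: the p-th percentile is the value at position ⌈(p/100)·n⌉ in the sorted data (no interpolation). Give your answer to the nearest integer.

Sorted: 188, 241, 274, 290, 347, 365, 380, 395, 407, 433, 470, 498, 500, 529, 560, 628, 684, 689, 767, 770, 849, 880, 884, 907.
n = 24.
Position = ⌈25/100 · 24⌉ = ⌈6⌉ = 6.
The value at rank 6 is 365.

365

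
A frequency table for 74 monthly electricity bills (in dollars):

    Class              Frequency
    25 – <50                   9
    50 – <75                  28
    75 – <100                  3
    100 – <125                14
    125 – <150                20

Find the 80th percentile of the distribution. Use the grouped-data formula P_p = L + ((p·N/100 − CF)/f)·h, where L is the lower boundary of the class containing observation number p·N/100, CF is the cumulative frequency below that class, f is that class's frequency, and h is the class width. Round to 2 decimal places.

N = 74; target position k = 80/100 · 74 = 59.2.
Cumulative frequencies: 9, 37, 40, 54, 74.
Observation 59.2 falls in the class 125 – <150.
L = 125, CF = 54, f = 20, h = 25.
P80 = 125 + ((59.2 − 54)/20)·25 = 125 + 6.5 = 131.5.

131.50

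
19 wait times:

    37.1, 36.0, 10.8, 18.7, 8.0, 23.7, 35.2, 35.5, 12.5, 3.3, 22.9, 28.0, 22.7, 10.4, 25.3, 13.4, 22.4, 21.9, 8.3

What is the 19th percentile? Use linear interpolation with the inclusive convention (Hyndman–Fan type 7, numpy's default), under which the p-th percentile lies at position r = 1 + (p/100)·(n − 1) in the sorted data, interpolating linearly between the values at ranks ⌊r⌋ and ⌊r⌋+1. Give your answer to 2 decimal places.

10.57

Sorted: 3.3, 8.0, 8.3, 10.4, 10.8, 12.5, 13.4, 18.7, 21.9, 22.4, 22.7, 22.9, 23.7, 25.3, 28.0, 35.2, 35.5, 36.0, 37.1.
n = 19.
r = 1 + (19/100)·(19 − 1) = 1 + 3.42 = 4.42.
Rank 4 is 10.4 and rank 5 is 10.8.
Interpolate: 10.4 + 0.42·(10.8 − 10.4) = 10.4 + 0.42·0.4 = 10.568.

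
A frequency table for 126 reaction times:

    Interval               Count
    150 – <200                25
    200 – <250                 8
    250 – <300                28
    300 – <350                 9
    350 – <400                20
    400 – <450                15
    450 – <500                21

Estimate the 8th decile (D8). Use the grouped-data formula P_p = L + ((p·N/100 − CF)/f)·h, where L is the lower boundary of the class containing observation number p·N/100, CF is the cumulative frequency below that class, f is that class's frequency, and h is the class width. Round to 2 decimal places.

N = 126; target position k = 80/100 · 126 = 100.8.
Cumulative frequencies: 25, 33, 61, 70, 90, 105, 126.
Observation 100.8 falls in the class 400 – <450.
L = 400, CF = 90, f = 15, h = 50.
P80 = 400 + ((100.8 − 90)/15)·50 = 400 + 36 = 436.

436.00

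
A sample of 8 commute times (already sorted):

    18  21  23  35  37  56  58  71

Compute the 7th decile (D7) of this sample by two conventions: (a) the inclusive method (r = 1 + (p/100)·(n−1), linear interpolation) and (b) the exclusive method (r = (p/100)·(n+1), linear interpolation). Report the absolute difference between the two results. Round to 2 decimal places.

2.50

n = 8.
(a) r = 5.9; between ranks 5 (37) and 6 (56): 54.1.
(b) r = 6.3; between ranks 6 (56) and 7 (58): 56.6.
|54.1 − 56.6| = 2.5.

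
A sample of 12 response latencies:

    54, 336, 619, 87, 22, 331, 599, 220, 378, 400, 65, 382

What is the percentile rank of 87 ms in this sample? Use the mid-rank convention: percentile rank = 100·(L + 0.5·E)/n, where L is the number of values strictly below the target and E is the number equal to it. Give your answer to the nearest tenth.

Sorted: 22, 54, 65, 87, 220, 331, 336, 378, 382, 400, 599, 619.
Count below 87: L = 3; count equal: E = 1; n = 12.
Percentile rank = 100·(3 + 0.5·1)/12 = 100·3.5/12 = 29.17.

29.2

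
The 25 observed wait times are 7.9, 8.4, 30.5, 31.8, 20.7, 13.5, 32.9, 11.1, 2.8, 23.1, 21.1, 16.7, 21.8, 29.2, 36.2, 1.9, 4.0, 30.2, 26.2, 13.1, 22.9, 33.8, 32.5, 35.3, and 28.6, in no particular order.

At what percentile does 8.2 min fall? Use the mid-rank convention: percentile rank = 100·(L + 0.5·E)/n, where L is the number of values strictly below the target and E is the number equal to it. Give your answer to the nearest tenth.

16.0

Sorted: 1.9, 2.8, 4.0, 7.9, 8.4, 11.1, 13.1, 13.5, 16.7, 20.7, 21.1, 21.8, 22.9, 23.1, 26.2, 28.6, 29.2, 30.2, 30.5, 31.8, 32.5, 32.9, 33.8, 35.3, 36.2.
Count below 8.2: L = 4; count equal: E = 0; n = 25.
Percentile rank = 100·(4 + 0.5·0)/25 = 100·4/25 = 16.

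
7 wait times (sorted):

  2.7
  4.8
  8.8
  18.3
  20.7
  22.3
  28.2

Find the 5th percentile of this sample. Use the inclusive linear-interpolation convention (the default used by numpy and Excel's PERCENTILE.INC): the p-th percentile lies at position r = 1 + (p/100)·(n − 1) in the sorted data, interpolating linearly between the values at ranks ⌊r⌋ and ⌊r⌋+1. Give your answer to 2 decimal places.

3.33

n = 7.
r = 1 + (5/100)·(7 − 1) = 1 + 0.3 = 1.3.
Rank 1 is 2.7 and rank 2 is 4.8.
Interpolate: 2.7 + 0.3·(4.8 − 2.7) = 2.7 + 0.3·2.1 = 3.33.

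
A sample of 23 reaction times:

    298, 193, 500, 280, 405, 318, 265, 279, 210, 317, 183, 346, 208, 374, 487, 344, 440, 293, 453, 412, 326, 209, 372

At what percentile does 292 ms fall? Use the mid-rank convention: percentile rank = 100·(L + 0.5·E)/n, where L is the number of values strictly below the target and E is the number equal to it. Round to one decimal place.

Sorted: 183, 193, 208, 209, 210, 265, 279, 280, 293, 298, 317, 318, 326, 344, 346, 372, 374, 405, 412, 440, 453, 487, 500.
Count below 292: L = 8; count equal: E = 0; n = 23.
Percentile rank = 100·(8 + 0.5·0)/23 = 100·8/23 = 34.78.

34.8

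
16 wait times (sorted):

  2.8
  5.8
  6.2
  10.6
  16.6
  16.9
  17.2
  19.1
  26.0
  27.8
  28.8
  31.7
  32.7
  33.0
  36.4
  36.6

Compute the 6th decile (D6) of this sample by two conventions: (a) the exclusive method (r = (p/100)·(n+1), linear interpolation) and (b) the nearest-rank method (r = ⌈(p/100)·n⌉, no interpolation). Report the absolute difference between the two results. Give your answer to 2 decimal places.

0.20

n = 16.
(a) r = 10.2; between ranks 10 (27.8) and 11 (28.8): 28.
(b) the nearest-rank method: rank 10 → 27.8.
|28 − 27.8| = 0.2.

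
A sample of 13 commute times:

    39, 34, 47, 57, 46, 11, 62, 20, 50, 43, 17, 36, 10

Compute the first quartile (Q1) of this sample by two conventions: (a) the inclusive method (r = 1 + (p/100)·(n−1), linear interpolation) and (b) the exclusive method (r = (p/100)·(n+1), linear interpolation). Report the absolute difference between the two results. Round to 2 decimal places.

Sorted: 10, 11, 17, 20, 34, 36, 39, 43, 46, 47, 50, 57, 62.
n = 13.
(a) r = 4 → value at rank 4 = 20.
(b) r = 3.5; between ranks 3 (17) and 4 (20): 18.5.
|20 − 18.5| = 1.5.

1.50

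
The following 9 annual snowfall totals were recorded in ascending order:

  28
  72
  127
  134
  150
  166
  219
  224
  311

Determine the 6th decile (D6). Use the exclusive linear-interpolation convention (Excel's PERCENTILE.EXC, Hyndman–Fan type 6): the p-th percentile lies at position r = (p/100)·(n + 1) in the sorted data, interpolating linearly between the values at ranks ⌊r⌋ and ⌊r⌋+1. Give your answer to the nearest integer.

n = 9.
r = (60/100)·(9 + 1) = 6.
r is an integer, so P60 is the value at rank 6: 166.

166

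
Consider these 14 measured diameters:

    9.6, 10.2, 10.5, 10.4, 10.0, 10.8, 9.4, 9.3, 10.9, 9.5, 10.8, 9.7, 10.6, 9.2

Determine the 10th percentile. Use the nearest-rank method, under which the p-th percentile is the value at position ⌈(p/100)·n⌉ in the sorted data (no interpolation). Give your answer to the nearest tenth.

9.3

Sorted: 9.2, 9.3, 9.4, 9.5, 9.6, 9.7, 10.0, 10.2, 10.4, 10.5, 10.6, 10.8, 10.8, 10.9.
n = 14.
Position = ⌈10/100 · 14⌉ = ⌈1.4⌉ = 2.
The value at rank 2 is 9.3.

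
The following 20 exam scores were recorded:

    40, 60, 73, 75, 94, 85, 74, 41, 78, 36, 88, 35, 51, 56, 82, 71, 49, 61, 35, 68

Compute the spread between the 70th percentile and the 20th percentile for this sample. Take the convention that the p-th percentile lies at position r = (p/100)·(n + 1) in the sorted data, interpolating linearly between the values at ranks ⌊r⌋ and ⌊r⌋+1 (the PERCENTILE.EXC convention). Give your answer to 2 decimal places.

Sorted: 35, 35, 36, 40, 41, 49, 51, 56, 60, 61, 68, 71, 73, 74, 75, 78, 82, 85, 88, 94.
n = 20.
P20: r = 4.2; ranks 4–5 are 40, 41; interpolating gives 40.2.
P70: r = 14.7; ranks 14–15 are 74, 75; interpolating gives 74.7.
Difference: 74.7 − 40.2 = 34.5.

34.50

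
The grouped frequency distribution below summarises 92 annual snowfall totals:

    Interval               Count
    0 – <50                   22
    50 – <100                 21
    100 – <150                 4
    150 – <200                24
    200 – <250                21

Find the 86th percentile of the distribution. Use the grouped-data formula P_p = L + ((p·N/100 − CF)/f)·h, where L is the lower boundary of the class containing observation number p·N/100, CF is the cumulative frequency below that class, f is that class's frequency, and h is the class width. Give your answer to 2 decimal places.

N = 92; target position k = 86/100 · 92 = 79.12.
Cumulative frequencies: 22, 43, 47, 71, 92.
Observation 79.12 falls in the class 200 – <250.
L = 200, CF = 71, f = 21, h = 50.
P86 = 200 + ((79.12 − 71)/21)·50 = 200 + 19.3333 = 219.333.

219.33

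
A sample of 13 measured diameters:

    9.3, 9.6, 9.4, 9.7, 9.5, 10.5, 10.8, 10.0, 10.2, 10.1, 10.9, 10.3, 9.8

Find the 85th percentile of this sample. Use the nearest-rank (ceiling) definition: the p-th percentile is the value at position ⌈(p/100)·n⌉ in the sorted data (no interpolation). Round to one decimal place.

Sorted: 9.3, 9.4, 9.5, 9.6, 9.7, 9.8, 10.0, 10.1, 10.2, 10.3, 10.5, 10.8, 10.9.
n = 13.
Position = ⌈85/100 · 13⌉ = ⌈11.05⌉ = 12.
The value at rank 12 is 10.8.

10.8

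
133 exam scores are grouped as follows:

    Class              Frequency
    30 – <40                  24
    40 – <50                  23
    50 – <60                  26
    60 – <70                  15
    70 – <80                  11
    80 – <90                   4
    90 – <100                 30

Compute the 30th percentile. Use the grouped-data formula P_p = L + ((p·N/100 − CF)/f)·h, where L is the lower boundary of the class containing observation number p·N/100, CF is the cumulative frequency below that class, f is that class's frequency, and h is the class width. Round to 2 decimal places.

N = 133; target position k = 30/100 · 133 = 39.9.
Cumulative frequencies: 24, 47, 73, 88, 99, 103, 133.
Observation 39.9 falls in the class 40 – <50.
L = 40, CF = 24, f = 23, h = 10.
P30 = 40 + ((39.9 − 24)/23)·10 = 40 + 6.91304 = 46.913.

46.91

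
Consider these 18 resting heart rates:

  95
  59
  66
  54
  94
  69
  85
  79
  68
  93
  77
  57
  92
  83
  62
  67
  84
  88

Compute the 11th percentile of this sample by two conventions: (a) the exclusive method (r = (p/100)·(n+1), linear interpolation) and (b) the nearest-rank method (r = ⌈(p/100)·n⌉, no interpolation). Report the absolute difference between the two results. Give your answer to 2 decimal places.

0.18

Sorted: 54, 57, 59, 62, 66, 67, 68, 69, 77, 79, 83, 84, 85, 88, 92, 93, 94, 95.
n = 18.
(a) r = 2.09; between ranks 2 (57) and 3 (59): 57.18.
(b) the nearest-rank method: rank 2 → 57.
|57.18 − 57| = 0.18.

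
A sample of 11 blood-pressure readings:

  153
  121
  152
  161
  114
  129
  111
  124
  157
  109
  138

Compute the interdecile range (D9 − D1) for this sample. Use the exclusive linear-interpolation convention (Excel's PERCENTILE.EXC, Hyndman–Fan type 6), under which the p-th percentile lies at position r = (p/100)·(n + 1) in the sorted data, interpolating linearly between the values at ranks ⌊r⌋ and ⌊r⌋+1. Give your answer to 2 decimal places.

50.80

Sorted: 109, 111, 114, 121, 124, 129, 138, 152, 153, 157, 161.
n = 11.
P10: r = 1.2; ranks 1–2 are 109, 111; interpolating gives 109.4.
P90: r = 10.8; ranks 10–11 are 157, 161; interpolating gives 160.2.
Difference: 160.2 − 109.4 = 50.8.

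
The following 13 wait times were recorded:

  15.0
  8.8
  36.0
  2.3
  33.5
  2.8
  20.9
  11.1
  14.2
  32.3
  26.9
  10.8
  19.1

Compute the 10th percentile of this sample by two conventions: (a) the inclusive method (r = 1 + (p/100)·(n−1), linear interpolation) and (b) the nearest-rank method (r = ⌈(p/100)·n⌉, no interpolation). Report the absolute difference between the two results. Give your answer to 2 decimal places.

Sorted: 2.3, 2.8, 8.8, 10.8, 11.1, 14.2, 15.0, 19.1, 20.9, 26.9, 32.3, 33.5, 36.0.
n = 13.
(a) r = 2.2; between ranks 2 (2.8) and 3 (8.8): 4.
(b) the nearest-rank method: rank 2 → 2.8.
|4 − 2.8| = 1.2.

1.20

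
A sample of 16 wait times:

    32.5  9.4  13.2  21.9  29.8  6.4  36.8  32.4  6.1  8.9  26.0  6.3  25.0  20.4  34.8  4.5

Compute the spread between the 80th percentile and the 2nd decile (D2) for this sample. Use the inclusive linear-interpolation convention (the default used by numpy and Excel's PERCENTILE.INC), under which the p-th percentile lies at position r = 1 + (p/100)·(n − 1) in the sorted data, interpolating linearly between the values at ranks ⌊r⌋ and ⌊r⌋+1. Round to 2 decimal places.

Sorted: 4.5, 6.1, 6.3, 6.4, 8.9, 9.4, 13.2, 20.4, 21.9, 25.0, 26.0, 29.8, 32.4, 32.5, 34.8, 36.8.
n = 16.
P20: r = 4 (integer) → 6.4.
P80: r = 13 (integer) → 32.4.
Difference: 32.4 − 6.4 = 26.

26.00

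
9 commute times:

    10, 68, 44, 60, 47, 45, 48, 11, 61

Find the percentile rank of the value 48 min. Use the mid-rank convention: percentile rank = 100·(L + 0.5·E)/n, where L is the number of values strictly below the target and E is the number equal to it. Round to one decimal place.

61.1

Sorted: 10, 11, 44, 45, 47, 48, 60, 61, 68.
Count below 48: L = 5; count equal: E = 1; n = 9.
Percentile rank = 100·(5 + 0.5·1)/9 = 100·5.5/9 = 61.11.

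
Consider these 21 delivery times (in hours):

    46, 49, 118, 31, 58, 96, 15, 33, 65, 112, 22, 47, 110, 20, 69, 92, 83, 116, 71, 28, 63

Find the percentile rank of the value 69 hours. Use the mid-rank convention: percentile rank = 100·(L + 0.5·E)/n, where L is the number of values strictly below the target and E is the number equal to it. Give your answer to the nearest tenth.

Sorted: 15, 20, 22, 28, 31, 33, 46, 47, 49, 58, 63, 65, 69, 71, 83, 92, 96, 110, 112, 116, 118.
Count below 69: L = 12; count equal: E = 1; n = 21.
Percentile rank = 100·(12 + 0.5·1)/21 = 100·12.5/21 = 59.52.

59.5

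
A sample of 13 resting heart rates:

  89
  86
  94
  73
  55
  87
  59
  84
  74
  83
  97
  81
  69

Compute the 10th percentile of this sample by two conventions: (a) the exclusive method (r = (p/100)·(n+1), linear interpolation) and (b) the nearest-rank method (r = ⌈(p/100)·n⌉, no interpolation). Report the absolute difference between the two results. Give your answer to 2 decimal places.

Sorted: 55, 59, 69, 73, 74, 81, 83, 84, 86, 87, 89, 94, 97.
n = 13.
(a) r = 1.4; between ranks 1 (55) and 2 (59): 56.6.
(b) the nearest-rank method: rank 2 → 59.
|56.6 − 59| = 2.4.

2.40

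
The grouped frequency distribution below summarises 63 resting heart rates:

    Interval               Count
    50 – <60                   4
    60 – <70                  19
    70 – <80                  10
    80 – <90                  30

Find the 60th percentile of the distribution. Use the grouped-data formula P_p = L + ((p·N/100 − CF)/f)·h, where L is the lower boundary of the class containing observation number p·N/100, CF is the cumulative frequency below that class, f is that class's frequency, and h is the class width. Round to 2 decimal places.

81.60

N = 63; target position k = 60/100 · 63 = 37.8.
Cumulative frequencies: 4, 23, 33, 63.
Observation 37.8 falls in the class 80 – <90.
L = 80, CF = 33, f = 30, h = 10.
P60 = 80 + ((37.8 − 33)/30)·10 = 80 + 1.6 = 81.6.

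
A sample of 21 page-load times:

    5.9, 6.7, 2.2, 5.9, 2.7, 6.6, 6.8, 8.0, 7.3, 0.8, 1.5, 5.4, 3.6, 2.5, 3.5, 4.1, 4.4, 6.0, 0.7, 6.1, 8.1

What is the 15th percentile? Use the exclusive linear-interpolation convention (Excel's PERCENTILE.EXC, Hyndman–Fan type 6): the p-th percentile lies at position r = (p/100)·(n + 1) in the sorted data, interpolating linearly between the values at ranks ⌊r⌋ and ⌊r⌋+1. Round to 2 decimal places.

Sorted: 0.7, 0.8, 1.5, 2.2, 2.5, 2.7, 3.5, 3.6, 4.1, 4.4, 5.4, 5.9, 5.9, 6.0, 6.1, 6.6, 6.7, 6.8, 7.3, 8.0, 8.1.
n = 21.
r = (15/100)·(21 + 1) = 3.3.
Rank 3 is 1.5 and rank 4 is 2.2.
Interpolate: 1.5 + 0.3·(2.2 − 1.5) = 1.5 + 0.3·0.7 = 1.71.

1.71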